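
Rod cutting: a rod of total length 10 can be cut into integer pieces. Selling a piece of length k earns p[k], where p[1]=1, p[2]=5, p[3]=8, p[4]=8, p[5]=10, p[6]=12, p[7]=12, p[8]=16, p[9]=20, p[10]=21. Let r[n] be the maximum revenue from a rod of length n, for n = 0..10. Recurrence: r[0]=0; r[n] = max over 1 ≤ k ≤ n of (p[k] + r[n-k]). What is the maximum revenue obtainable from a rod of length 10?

   n    0    1    2    3    4    5    6    7    8    9   10
r[n]    0    1    5    8   10   13   16   18   21   24   26

26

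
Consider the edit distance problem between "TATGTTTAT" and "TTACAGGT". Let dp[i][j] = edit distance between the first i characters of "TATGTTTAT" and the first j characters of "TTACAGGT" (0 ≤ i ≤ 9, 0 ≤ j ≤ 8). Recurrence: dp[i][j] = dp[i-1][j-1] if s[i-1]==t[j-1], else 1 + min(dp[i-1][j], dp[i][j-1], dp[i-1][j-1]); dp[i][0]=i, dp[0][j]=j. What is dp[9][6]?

6

   ''  T  T  A  C  A  G  G  T
''  0  1  2  3  4  5  6  7  8
 T  1  0  1  2  3  4  5  6  7
 A  2  1  1  1  2  3  4  5  6
 T  3  2  1  2  2  3  4  5  5
 G  4  3  2  2  3  3  3  4  5
 T  5  4  3  3  3  4  4  4  4
 T  6  5  4  4  4  4  5  5  4
 T  7  6  5  5  5  5  5  6  5
 A  8  7  6  5  6  5  6  6  6
 T  9  8  7  6  6  6  6  7  6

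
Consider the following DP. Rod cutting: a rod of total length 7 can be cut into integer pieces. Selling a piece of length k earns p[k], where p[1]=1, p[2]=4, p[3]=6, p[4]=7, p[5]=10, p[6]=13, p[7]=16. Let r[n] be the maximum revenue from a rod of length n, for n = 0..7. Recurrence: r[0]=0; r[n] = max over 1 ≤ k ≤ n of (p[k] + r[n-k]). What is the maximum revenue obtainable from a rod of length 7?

16

   n    0    1    2    3    4    5    6    7
r[n]    0    1    4    6    8   10   13   16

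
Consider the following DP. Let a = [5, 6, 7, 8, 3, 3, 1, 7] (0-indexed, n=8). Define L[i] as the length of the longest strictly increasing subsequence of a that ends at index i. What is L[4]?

   i    0    1    2    3    4    5    6    7
a[i]    5    6    7    8    3    3    1    7
L[i]    1    2    3    4    1    1    1    3

1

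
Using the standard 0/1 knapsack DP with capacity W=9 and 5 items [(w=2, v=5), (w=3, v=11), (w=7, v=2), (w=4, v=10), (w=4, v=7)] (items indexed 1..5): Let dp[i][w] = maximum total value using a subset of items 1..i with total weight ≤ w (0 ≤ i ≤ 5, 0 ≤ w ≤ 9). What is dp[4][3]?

i\w   0   1   2   3   4   5   6   7   8   9
  0   0   0   0   0   0   0   0   0   0   0
  1   0   0   5   5   5   5   5   5   5   5
  2   0   0   5  11  11  16  16  16  16  16
  3   0   0   5  11  11  16  16  16  16  16
  4   0   0   5  11  11  16  16  21  21  26
  5   0   0   5  11  11  16  16  21  21  26

11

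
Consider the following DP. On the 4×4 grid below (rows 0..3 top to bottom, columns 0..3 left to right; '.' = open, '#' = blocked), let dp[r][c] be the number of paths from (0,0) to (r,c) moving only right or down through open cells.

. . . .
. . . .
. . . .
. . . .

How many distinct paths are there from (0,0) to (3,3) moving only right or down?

r\c   0   1   2   3
  0   1   1   1   1
  1   1   2   3   4
  2   1   3   6  10
  3   1   4  10  20

20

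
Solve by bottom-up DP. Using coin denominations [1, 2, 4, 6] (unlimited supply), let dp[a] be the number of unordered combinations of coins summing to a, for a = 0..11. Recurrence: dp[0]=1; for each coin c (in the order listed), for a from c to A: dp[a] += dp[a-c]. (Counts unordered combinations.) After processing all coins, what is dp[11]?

after  coin     0     1     2     3     4     5     6     7     8     9    10    11
          1     1     1     1     1     1     1     1     1     1     1     1     1
          2     1     1     2     2     3     3     4     4     5     5     6     6
          4     1     1     2     2     4     4     6     6     9     9    12    12
          6     1     1     2     2     4     4     7     7    11    11    16    16

16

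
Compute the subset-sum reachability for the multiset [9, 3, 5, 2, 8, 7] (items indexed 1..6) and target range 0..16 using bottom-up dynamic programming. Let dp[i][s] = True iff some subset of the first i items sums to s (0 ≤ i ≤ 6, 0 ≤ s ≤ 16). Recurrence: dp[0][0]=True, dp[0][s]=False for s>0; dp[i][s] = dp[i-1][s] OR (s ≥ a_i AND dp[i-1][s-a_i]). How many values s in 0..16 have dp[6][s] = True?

i\s   0   1   2   3   4   5   6   7   8   9  10  11  12  13  14  15  16
  0   T   F   F   F   F   F   F   F   F   F   F   F   F   F   F   F   F
  1   T   F   F   F   F   F   F   F   F   T   F   F   F   F   F   F   F
  2   T   F   F   T   F   F   F   F   F   T   F   F   T   F   F   F   F
  3   T   F   F   T   F   T   F   F   T   T   F   F   T   F   T   F   F
  4   T   F   T   T   F   T   F   T   T   T   T   T   T   F   T   F   T
  5   T   F   T   T   F   T   F   T   T   T   T   T   T   T   T   T   T
  6   T   F   T   T   F   T   F   T   T   T   T   T   T   T   T   T   T

14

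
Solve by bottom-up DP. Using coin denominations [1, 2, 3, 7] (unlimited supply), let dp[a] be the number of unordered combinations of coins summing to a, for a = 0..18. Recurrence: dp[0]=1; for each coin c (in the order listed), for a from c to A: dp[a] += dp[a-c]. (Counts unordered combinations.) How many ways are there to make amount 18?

57

after  coin     0     1     2     3     4     5     6     7     8     9    10    11    12    13    14    15    16    17    18
          1     1     1     1     1     1     1     1     1     1     1     1     1     1     1     1     1     1     1     1
          2     1     1     2     2     3     3     4     4     5     5     6     6     7     7     8     8     9     9    10
          3     1     1     2     3     4     5     7     8    10    12    14    16    19    21    24    27    30    33    37
          7     1     1     2     3     4     5     7     9    11    14    17    20    24    28    33    38    44    50    57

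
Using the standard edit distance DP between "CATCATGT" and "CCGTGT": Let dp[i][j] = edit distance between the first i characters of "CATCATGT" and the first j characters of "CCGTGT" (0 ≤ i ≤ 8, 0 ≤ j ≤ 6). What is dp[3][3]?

2

   ''  C  C  G  T  G  T
''  0  1  2  3  4  5  6
 C  1  0  1  2  3  4  5
 A  2  1  1  2  3  4  5
 T  3  2  2  2  2  3  4
 C  4  3  2  3  3  3  4
 A  5  4  3  3  4  4  4
 T  6  5  4  4  3  4  4
 G  7  6  5  4  4  3  4
 T  8  7  6  5  4  4  3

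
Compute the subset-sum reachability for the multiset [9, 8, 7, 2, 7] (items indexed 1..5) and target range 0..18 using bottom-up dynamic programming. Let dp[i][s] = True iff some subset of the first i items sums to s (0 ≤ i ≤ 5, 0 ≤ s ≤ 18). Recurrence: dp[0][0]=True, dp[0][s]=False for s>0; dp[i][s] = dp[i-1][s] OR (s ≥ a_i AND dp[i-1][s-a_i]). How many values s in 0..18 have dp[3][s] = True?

i\s   0   1   2   3   4   5   6   7   8   9  10  11  12  13  14  15  16  17  18
  0   T   F   F   F   F   F   F   F   F   F   F   F   F   F   F   F   F   F   F
  1   T   F   F   F   F   F   F   F   F   T   F   F   F   F   F   F   F   F   F
  2   T   F   F   F   F   F   F   F   T   T   F   F   F   F   F   F   F   T   F
  3   T   F   F   F   F   F   F   T   T   T   F   F   F   F   F   T   T   T   F
  4   T   F   T   F   F   F   F   T   T   T   T   T   F   F   F   T   T   T   T
  5   T   F   T   F   F   F   F   T   T   T   T   T   F   F   T   T   T   T   T

7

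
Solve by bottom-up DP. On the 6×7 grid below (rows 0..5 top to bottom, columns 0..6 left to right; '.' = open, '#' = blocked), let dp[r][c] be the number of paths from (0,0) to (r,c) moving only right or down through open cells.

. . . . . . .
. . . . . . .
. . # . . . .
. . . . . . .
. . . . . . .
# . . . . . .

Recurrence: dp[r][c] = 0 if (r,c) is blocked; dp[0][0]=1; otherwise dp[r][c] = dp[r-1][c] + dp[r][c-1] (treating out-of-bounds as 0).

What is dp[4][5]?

r\c   0   1   2   3   4   5   6
  0   1   1   1   1   1   1   1
  1   1   2   3   4   5   6   7
  2   1   3   0   4   9  15  22
  3   1   4   4   8  17  32  54
  4   1   5   9  17  34  66 120
  5   0   5  14  31  65 131 251

66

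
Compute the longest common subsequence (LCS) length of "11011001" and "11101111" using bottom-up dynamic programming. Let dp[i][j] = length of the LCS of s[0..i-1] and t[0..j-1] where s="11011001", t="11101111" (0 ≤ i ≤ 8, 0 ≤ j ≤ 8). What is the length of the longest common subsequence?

6

   ''  1  1  1  0  1  1  1  1
''  0  0  0  0  0  0  0  0  0
 1  0  1  1  1  1  1  1  1  1
 1  0  1  2  2  2  2  2  2  2
 0  0  1  2  2  3  3  3  3  3
 1  0  1  2  3  3  4  4  4  4
 1  0  1  2  3  3  4  5  5  5
 0  0  1  2  3  4  4  5  5  5
 0  0  1  2  3  4  4  5  5  5
 1  0  1  2  3  4  5  5  6  6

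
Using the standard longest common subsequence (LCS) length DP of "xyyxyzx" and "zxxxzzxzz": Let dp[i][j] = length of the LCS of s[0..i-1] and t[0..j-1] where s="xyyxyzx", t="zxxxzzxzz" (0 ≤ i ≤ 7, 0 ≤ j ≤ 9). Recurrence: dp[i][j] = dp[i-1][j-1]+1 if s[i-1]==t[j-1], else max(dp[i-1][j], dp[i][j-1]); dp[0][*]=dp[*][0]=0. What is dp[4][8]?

   ''  z  x  x  x  z  z  x  z  z
''  0  0  0  0  0  0  0  0  0  0
 x  0  0  1  1  1  1  1  1  1  1
 y  0  0  1  1  1  1  1  1  1  1
 y  0  0  1  1  1  1  1  1  1  1
 x  0  0  1  2  2  2  2  2  2  2
 y  0  0  1  2  2  2  2  2  2  2
 z  0  1  1  2  2  3  3  3  3  3
 x  0  1  2  2  3  3  3  4  4  4

2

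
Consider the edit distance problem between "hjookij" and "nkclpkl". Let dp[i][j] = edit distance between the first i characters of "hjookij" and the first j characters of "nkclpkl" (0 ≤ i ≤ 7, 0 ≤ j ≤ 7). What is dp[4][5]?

5

   ''  n  k  c  l  p  k  l
''  0  1  2  3  4  5  6  7
 h  1  1  2  3  4  5  6  7
 j  2  2  2  3  4  5  6  7
 o  3  3  3  3  4  5  6  7
 o  4  4  4  4  4  5  6  7
 k  5  5  4  5  5  5  5  6
 i  6  6  5  5  6  6  6  6
 j  7  7  6  6  6  7  7  7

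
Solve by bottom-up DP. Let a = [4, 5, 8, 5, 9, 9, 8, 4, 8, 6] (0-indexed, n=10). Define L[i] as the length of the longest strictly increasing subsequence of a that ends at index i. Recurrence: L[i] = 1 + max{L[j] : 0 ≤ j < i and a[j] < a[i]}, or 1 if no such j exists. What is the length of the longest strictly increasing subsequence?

4

   i    0    1    2    3    4    5    6    7    8    9
a[i]    4    5    8    5    9    9    8    4    8    6
L[i]    1    2    3    2    4    4    3    1    3    3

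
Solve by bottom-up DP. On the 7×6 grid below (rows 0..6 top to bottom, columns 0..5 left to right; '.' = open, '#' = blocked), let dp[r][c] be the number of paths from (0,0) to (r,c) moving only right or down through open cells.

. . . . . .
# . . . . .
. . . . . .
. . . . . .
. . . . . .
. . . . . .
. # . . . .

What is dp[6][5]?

209

r\c   0   1   2   3   4   5
  0   1   1   1   1   1   1
  1   0   1   2   3   4   5
  2   0   1   3   6  10  15
  3   0   1   4  10  20  35
  4   0   1   5  15  35  70
  5   0   1   6  21  56 126
  6   0   0   6  27  83 209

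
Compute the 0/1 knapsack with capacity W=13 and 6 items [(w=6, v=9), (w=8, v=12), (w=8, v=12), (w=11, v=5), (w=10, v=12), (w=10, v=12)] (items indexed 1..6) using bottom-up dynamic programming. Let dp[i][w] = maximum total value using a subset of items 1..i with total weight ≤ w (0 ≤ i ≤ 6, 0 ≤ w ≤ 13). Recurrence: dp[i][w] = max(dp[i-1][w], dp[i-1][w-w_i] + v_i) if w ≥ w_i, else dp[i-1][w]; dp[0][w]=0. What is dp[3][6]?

i\w   0   1   2   3   4   5   6   7   8   9  10  11  12  13
  0   0   0   0   0   0   0   0   0   0   0   0   0   0   0
  1   0   0   0   0   0   0   9   9   9   9   9   9   9   9
  2   0   0   0   0   0   0   9   9  12  12  12  12  12  12
  3   0   0   0   0   0   0   9   9  12  12  12  12  12  12
  4   0   0   0   0   0   0   9   9  12  12  12  12  12  12
  5   0   0   0   0   0   0   9   9  12  12  12  12  12  12
  6   0   0   0   0   0   0   9   9  12  12  12  12  12  12

9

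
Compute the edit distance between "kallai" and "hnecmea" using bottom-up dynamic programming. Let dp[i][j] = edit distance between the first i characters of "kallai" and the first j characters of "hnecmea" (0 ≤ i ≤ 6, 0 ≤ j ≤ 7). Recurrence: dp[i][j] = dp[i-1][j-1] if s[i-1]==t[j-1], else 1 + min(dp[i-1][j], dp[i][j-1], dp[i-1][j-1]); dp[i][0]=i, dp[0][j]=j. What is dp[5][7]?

6

   ''  h  n  e  c  m  e  a
''  0  1  2  3  4  5  6  7
 k  1  1  2  3  4  5  6  7
 a  2  2  2  3  4  5  6  6
 l  3  3  3  3  4  5  6  7
 l  4  4  4  4  4  5  6  7
 a  5  5  5  5  5  5  6  6
 i  6  6  6  6  6  6  6  7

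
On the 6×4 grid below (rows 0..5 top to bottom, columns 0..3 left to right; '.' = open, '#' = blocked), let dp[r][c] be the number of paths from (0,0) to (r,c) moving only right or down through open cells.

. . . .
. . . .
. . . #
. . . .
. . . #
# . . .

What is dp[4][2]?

r\c   0   1   2   3
  0   1   1   1   1
  1   1   2   3   4
  2   1   3   6   0
  3   1   4  10  10
  4   1   5  15   0
  5   0   5  20  20

15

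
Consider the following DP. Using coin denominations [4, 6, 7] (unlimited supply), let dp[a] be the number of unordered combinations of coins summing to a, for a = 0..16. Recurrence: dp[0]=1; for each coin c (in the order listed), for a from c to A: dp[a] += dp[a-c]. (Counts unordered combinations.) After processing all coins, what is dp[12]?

2

after  coin     0     1     2     3     4     5     6     7     8     9    10    11    12    13    14    15    16
          4     1     0     0     0     1     0     0     0     1     0     0     0     1     0     0     0     1
          6     1     0     0     0     1     0     1     0     1     0     1     0     2     0     1     0     2
          7     1     0     0     0     1     0     1     1     1     0     1     1     2     1     2     1     2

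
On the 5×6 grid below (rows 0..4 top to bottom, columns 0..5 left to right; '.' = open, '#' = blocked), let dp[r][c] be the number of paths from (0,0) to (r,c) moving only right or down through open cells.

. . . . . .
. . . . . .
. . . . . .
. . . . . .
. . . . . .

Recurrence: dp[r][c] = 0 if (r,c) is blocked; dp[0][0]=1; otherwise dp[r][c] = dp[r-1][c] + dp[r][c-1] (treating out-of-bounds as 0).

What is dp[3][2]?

r\c   0   1   2   3   4   5
  0   1   1   1   1   1   1
  1   1   2   3   4   5   6
  2   1   3   6  10  15  21
  3   1   4  10  20  35  56
  4   1   5  15  35  70 126

10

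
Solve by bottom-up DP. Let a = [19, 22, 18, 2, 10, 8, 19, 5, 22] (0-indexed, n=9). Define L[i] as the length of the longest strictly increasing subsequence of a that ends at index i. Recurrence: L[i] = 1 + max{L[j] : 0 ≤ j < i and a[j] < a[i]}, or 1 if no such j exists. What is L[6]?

   i    0    1    2    3    4    5    6    7    8
a[i]   19   22   18    2   10    8   19    5   22
L[i]    1    2    1    1    2    2    3    2    4

3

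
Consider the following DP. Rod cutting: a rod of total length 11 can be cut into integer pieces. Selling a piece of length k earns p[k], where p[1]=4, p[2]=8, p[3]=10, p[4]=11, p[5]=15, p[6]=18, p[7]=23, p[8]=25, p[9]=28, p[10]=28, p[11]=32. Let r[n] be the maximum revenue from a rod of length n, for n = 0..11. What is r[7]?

28

   n    0    1    2    3    4    5    6    7    8    9   10   11
r[n]    0    4    8   12   16   20   24   28   32   36   40   44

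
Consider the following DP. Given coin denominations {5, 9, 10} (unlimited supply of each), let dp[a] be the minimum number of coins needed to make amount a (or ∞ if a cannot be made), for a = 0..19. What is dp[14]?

2

 a  0  1  2  3  4  5  6  7  8  9 10 11 12 13 14 15 16 17 18 19
dp  0  -  -  -  -  1  -  -  -  1  1  -  -  -  2  2  -  -  2  2
(- denotes ∞ / unreachable)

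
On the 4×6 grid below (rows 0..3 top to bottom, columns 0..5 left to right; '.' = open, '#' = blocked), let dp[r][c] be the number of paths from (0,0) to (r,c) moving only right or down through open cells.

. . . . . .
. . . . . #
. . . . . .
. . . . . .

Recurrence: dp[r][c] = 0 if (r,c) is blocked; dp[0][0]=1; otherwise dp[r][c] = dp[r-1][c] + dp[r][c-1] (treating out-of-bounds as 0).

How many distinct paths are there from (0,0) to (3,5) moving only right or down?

r\c   0   1   2   3   4   5
  0   1   1   1   1   1   1
  1   1   2   3   4   5   0
  2   1   3   6  10  15  15
  3   1   4  10  20  35  50

50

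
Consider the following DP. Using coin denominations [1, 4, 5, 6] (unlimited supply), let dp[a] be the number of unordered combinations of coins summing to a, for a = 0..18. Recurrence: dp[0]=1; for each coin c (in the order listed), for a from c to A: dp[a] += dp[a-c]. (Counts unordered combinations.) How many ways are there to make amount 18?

after  coin     0     1     2     3     4     5     6     7     8     9    10    11    12    13    14    15    16    17    18
          1     1     1     1     1     1     1     1     1     1     1     1     1     1     1     1     1     1     1     1
          4     1     1     1     1     2     2     2     2     3     3     3     3     4     4     4     4     5     5     5
          5     1     1     1     1     2     3     3     3     4     5     6     6     7     8     9    10    11    12    13
          6     1     1     1     1     2     3     4     4     5     6     8     9    11    12    14    16    19    21    24

24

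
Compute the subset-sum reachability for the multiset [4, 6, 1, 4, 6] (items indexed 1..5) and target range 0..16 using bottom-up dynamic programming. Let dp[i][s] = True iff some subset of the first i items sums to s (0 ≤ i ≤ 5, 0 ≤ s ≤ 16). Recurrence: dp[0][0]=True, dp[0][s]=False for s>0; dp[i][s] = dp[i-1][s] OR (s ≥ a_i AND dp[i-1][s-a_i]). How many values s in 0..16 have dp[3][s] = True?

i\s   0   1   2   3   4   5   6   7   8   9  10  11  12  13  14  15  16
  0   T   F   F   F   F   F   F   F   F   F   F   F   F   F   F   F   F
  1   T   F   F   F   T   F   F   F   F   F   F   F   F   F   F   F   F
  2   T   F   F   F   T   F   T   F   F   F   T   F   F   F   F   F   F
  3   T   T   F   F   T   T   T   T   F   F   T   T   F   F   F   F   F
  4   T   T   F   F   T   T   T   T   T   T   T   T   F   F   T   T   F
  5   T   T   F   F   T   T   T   T   T   T   T   T   T   T   T   T   T

8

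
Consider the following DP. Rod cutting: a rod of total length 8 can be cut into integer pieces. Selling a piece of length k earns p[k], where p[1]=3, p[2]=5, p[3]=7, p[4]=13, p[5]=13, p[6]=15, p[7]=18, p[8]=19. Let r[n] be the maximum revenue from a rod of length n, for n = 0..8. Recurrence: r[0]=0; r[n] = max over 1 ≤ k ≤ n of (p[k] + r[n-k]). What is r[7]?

   n    0    1    2    3    4    5    6    7    8
r[n]    0    3    6    9   13   16   19   22   26

22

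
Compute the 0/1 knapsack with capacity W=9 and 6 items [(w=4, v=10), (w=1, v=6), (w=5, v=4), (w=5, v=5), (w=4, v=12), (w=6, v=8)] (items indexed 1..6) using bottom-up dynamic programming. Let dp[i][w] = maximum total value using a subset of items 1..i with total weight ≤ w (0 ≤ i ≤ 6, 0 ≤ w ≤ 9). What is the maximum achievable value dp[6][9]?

28

i\w   0   1   2   3   4   5   6   7   8   9
  0   0   0   0   0   0   0   0   0   0   0
  1   0   0   0   0  10  10  10  10  10  10
  2   0   6   6   6  10  16  16  16  16  16
  3   0   6   6   6  10  16  16  16  16  16
  4   0   6   6   6  10  16  16  16  16  16
  5   0   6   6   6  12  18  18  18  22  28
  6   0   6   6   6  12  18  18  18  22  28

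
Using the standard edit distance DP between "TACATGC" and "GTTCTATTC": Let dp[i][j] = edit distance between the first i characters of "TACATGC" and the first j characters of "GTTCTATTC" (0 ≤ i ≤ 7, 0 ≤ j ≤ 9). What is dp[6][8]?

   ''  G  T  T  C  T  A  T  T  C
''  0  1  2  3  4  5  6  7  8  9
 T  1  1  1  2  3  4  5  6  7  8
 A  2  2  2  2  3  4  4  5  6  7
 C  3  3  3  3  2  3  4  5  6  6
 A  4  4  4  4  3  3  3  4  5  6
 T  5  5  4  4  4  3  4  3  4  5
 G  6  5  5  5  5  4  4  4  4  5
 C  7  6  6  6  5  5  5  5  5  4

4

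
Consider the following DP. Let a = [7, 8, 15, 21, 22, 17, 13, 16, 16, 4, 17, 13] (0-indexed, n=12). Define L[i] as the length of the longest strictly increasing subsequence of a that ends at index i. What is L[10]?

5

   i    0    1    2    3    4    5    6    7    8    9   10   11
a[i]    7    8   15   21   22   17   13   16   16    4   17   13
L[i]    1    2    3    4    5    4    3    4    4    1    5    3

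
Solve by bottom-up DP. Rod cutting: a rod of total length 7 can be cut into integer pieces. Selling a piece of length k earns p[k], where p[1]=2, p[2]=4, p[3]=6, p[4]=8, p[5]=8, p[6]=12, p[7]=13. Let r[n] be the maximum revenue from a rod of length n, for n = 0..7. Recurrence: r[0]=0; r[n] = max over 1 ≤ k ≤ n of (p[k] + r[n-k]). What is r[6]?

12

   n    0    1    2    3    4    5    6    7
r[n]    0    2    4    6    8   10   12   14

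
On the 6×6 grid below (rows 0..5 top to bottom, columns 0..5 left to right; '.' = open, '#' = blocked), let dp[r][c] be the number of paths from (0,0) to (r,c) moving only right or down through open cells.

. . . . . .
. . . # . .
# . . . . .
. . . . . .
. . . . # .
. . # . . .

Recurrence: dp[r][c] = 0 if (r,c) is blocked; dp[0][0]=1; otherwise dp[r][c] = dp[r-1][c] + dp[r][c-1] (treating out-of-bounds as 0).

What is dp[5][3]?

r\c   0   1   2   3   4   5
  0   1   1   1   1   1   1
  1   1   2   3   0   1   2
  2   0   2   5   5   6   8
  3   0   2   7  12  18  26
  4   0   2   9  21   0  26
  5   0   2   0  21  21  47

21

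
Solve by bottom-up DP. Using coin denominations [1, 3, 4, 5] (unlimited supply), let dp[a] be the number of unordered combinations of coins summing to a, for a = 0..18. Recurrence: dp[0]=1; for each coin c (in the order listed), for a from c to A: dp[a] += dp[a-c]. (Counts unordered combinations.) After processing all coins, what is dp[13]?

20

after  coin     0     1     2     3     4     5     6     7     8     9    10    11    12    13    14    15    16    17    18
          1     1     1     1     1     1     1     1     1     1     1     1     1     1     1     1     1     1     1     1
          3     1     1     1     2     2     2     3     3     3     4     4     4     5     5     5     6     6     6     7
          4     1     1     1     2     3     3     4     5     6     7     8     9    11    12    13    15    17    18    20
          5     1     1     1     2     3     4     5     6     8    10    12    14    17    20    23    27    31    35    40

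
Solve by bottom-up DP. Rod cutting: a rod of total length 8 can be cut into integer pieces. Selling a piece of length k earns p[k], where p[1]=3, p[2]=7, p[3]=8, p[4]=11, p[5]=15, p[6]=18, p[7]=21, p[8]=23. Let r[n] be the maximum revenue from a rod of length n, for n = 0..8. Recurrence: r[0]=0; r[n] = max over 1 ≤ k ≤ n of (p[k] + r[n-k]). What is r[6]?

   n    0    1    2    3    4    5    6    7    8
r[n]    0    3    7   10   14   17   21   24   28

21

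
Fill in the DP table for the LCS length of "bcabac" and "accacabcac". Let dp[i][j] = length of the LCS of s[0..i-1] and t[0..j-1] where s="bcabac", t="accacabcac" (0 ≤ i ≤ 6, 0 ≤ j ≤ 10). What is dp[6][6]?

   ''  a  c  c  a  c  a  b  c  a  c
''  0  0  0  0  0  0  0  0  0  0  0
 b  0  0  0  0  0  0  0  1  1  1  1
 c  0  0  1  1  1  1  1  1  2  2  2
 a  0  1  1  1  2  2  2  2  2  3  3
 b  0  1  1  1  2  2  2  3  3  3  3
 a  0  1  1  1  2  2  3  3  3  4  4
 c  0  1  2  2  2  3  3  3  4  4  5

3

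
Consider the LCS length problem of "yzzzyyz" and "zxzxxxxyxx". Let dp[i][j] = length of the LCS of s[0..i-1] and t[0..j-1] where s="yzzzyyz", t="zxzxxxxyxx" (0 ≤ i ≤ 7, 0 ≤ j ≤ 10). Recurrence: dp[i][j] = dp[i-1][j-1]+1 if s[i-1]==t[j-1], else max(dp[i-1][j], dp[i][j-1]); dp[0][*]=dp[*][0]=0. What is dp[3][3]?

   ''  z  x  z  x  x  x  x  y  x  x
''  0  0  0  0  0  0  0  0  0  0  0
 y  0  0  0  0  0  0  0  0  1  1  1
 z  0  1  1  1  1  1  1  1  1  1  1
 z  0  1  1  2  2  2  2  2  2  2  2
 z  0  1  1  2  2  2  2  2  2  2  2
 y  0  1  1  2  2  2  2  2  3  3  3
 y  0  1  1  2  2  2  2  2  3  3  3
 z  0  1  1  2  2  2  2  2  3  3  3

2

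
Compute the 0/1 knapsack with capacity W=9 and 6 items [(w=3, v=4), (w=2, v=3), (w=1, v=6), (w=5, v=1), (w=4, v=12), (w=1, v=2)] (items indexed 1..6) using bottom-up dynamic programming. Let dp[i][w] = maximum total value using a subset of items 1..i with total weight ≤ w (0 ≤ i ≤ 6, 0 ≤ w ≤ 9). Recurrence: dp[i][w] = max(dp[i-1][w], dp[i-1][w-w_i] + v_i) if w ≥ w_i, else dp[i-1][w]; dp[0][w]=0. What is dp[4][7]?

13

i\w   0   1   2   3   4   5   6   7   8   9
  0   0   0   0   0   0   0   0   0   0   0
  1   0   0   0   4   4   4   4   4   4   4
  2   0   0   3   4   4   7   7   7   7   7
  3   0   6   6   9  10  10  13  13  13  13
  4   0   6   6   9  10  10  13  13  13  13
  5   0   6   6   9  12  18  18  21  22  22
  6   0   6   8   9  12  18  20  21  23  24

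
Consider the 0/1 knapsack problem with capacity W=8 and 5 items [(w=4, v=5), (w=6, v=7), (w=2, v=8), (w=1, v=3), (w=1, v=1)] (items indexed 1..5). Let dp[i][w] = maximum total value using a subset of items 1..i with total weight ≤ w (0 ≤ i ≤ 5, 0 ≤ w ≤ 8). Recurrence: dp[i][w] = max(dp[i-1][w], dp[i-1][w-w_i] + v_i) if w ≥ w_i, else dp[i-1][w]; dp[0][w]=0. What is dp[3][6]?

13

i\w   0   1   2   3   4   5   6   7   8
  0   0   0   0   0   0   0   0   0   0
  1   0   0   0   0   5   5   5   5   5
  2   0   0   0   0   5   5   7   7   7
  3   0   0   8   8   8   8  13  13  15
  4   0   3   8  11  11  11  13  16  16
  5   0   3   8  11  12  12  13  16  17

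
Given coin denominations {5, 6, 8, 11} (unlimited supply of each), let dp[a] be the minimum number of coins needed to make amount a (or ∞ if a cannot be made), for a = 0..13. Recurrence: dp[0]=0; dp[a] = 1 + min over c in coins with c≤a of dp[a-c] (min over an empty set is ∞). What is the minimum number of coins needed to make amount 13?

2

 a  0  1  2  3  4  5  6  7  8  9 10 11 12 13
dp  0  -  -  -  -  1  1  -  1  -  2  1  2  2
(- denotes ∞ / unreachable)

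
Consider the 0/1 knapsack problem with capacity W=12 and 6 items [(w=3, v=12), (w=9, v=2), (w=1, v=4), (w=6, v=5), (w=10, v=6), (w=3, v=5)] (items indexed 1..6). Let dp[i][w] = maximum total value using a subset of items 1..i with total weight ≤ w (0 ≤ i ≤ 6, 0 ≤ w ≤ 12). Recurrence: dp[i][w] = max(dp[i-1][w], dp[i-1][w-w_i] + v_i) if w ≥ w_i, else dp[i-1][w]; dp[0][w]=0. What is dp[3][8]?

16

i\w   0   1   2   3   4   5   6   7   8   9  10  11  12
  0   0   0   0   0   0   0   0   0   0   0   0   0   0
  1   0   0   0  12  12  12  12  12  12  12  12  12  12
  2   0   0   0  12  12  12  12  12  12  12  12  12  14
  3   0   4   4  12  16  16  16  16  16  16  16  16  16
  4   0   4   4  12  16  16  16  16  16  17  21  21  21
  5   0   4   4  12  16  16  16  16  16  17  21  21  21
  6   0   4   4  12  16  16  17  21  21  21  21  21  22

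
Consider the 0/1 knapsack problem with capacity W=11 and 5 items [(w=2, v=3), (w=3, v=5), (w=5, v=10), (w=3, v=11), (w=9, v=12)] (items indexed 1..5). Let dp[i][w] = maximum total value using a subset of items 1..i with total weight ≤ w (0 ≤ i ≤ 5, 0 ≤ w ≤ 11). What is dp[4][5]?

14

i\w   0   1   2   3   4   5   6   7   8   9  10  11
  0   0   0   0   0   0   0   0   0   0   0   0   0
  1   0   0   3   3   3   3   3   3   3   3   3   3
  2   0   0   3   5   5   8   8   8   8   8   8   8
  3   0   0   3   5   5  10  10  13  15  15  18  18
  4   0   0   3  11  11  14  16  16  21  21  24  26
  5   0   0   3  11  11  14  16  16  21  21  24  26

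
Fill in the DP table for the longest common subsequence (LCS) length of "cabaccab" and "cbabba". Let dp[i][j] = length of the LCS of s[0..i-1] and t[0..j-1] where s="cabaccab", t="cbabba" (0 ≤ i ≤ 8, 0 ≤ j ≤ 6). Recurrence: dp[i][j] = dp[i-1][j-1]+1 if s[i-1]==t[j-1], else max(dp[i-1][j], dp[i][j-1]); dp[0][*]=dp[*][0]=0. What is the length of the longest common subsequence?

4

   ''  c  b  a  b  b  a
''  0  0  0  0  0  0  0
 c  0  1  1  1  1  1  1
 a  0  1  1  2  2  2  2
 b  0  1  2  2  3  3  3
 a  0  1  2  3  3  3  4
 c  0  1  2  3  3  3  4
 c  0  1  2  3  3  3  4
 a  0  1  2  3  3  3  4
 b  0  1  2  3  4  4  4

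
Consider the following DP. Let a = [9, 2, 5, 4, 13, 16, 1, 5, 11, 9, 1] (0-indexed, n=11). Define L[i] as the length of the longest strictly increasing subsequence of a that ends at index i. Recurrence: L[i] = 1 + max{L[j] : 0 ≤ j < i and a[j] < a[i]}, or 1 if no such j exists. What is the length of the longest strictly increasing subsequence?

   i    0    1    2    3    4    5    6    7    8    9   10
a[i]    9    2    5    4   13   16    1    5   11    9    1
L[i]    1    1    2    2    3    4    1    3    4    4    1

4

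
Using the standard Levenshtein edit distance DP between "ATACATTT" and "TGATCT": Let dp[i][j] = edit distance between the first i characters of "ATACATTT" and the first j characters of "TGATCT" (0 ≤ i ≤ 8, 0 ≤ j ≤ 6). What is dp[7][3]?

5

   ''  T  G  A  T  C  T
''  0  1  2  3  4  5  6
 A  1  1  2  2  3  4  5
 T  2  1  2  3  2  3  4
 A  3  2  2  2  3  3  4
 C  4  3  3  3  3  3  4
 A  5  4  4  3  4  4  4
 T  6  5  5  4  3  4  4
 T  7  6  6  5  4  4  4
 T  8  7  7  6  5  5  4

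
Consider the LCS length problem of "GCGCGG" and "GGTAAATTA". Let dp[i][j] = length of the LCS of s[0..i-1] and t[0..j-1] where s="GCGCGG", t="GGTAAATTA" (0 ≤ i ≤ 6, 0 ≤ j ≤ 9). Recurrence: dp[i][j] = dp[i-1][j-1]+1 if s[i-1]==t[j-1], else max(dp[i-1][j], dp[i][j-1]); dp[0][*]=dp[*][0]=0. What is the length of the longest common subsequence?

   ''  G  G  T  A  A  A  T  T  A
''  0  0  0  0  0  0  0  0  0  0
 G  0  1  1  1  1  1  1  1  1  1
 C  0  1  1  1  1  1  1  1  1  1
 G  0  1  2  2  2  2  2  2  2  2
 C  0  1  2  2  2  2  2  2  2  2
 G  0  1  2  2  2  2  2  2  2  2
 G  0  1  2  2  2  2  2  2  2  2

2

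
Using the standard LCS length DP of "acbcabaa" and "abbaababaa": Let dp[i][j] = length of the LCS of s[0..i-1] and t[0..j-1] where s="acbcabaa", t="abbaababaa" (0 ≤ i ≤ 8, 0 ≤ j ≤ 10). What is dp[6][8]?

   ''  a  b  b  a  a  b  a  b  a  a
''  0  0  0  0  0  0  0  0  0  0  0
 a  0  1  1  1  1  1  1  1  1  1  1
 c  0  1  1  1  1  1  1  1  1  1  1
 b  0  1  2  2  2  2  2  2  2  2  2
 c  0  1  2  2  2  2  2  2  2  2  2
 a  0  1  2  2  3  3  3  3  3  3  3
 b  0  1  2  3  3  3  4  4  4  4  4
 a  0  1  2  3  4  4  4  5  5  5  5
 a  0  1  2  3  4  5  5  5  5  6  6

4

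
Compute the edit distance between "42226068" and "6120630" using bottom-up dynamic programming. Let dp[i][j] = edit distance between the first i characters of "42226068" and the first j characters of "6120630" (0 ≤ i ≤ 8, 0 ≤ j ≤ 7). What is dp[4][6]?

5

   ''  6  1  2  0  6  3  0
''  0  1  2  3  4  5  6  7
 4  1  1  2  3  4  5  6  7
 2  2  2  2  2  3  4  5  6
 2  3  3  3  2  3  4  5  6
 2  4  4  4  3  3  4  5  6
 6  5  4  5  4  4  3  4  5
 0  6  5  5  5  4  4  4  4
 6  7  6  6  6  5  4  5  5
 8  8  7  7  7  6  5  5  6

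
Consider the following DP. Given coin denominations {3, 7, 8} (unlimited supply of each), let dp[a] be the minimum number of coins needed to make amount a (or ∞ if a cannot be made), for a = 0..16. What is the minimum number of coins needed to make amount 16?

 a  0  1  2  3  4  5  6  7  8  9 10 11 12 13 14 15 16
dp  0  -  -  1  -  -  2  1  1  3  2  2  4  3  2  2  2
(- denotes ∞ / unreachable)

2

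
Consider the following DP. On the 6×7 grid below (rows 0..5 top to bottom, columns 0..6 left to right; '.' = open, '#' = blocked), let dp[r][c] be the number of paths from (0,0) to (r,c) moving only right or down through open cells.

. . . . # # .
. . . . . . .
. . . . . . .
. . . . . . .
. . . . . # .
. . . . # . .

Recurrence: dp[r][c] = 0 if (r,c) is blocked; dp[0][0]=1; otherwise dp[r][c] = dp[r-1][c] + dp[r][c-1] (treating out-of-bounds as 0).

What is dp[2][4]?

r\c   0   1   2   3   4   5   6
  0   1   1   1   1   0   0   0
  1   1   2   3   4   4   4   4
  2   1   3   6  10  14  18  22
  3   1   4  10  20  34  52  74
  4   1   5  15  35  69   0  74
  5   1   6  21  56   0   0  74

14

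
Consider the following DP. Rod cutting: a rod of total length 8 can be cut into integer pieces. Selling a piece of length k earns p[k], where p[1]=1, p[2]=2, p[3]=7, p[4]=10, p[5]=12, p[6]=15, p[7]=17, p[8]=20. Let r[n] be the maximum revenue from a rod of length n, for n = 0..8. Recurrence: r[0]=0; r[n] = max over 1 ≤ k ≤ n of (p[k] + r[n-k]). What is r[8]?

   n    0    1    2    3    4    5    6    7    8
r[n]    0    1    2    7   10   12   15   17   20

20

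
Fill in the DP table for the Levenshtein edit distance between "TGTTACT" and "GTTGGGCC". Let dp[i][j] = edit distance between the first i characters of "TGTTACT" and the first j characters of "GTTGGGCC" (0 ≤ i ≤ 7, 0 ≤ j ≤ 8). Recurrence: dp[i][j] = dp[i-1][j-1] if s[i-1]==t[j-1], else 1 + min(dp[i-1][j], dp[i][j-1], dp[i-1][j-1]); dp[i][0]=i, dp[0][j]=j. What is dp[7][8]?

5

   ''  G  T  T  G  G  G  C  C
''  0  1  2  3  4  5  6  7  8
 T  1  1  1  2  3  4  5  6  7
 G  2  1  2  2  2  3  4  5  6
 T  3  2  1  2  3  3  4  5  6
 T  4  3  2  1  2  3  4  5  6
 A  5  4  3  2  2  3  4  5  6
 C  6  5  4  3  3  3  4  4  5
 T  7  6  5  4  4  4  4  5  5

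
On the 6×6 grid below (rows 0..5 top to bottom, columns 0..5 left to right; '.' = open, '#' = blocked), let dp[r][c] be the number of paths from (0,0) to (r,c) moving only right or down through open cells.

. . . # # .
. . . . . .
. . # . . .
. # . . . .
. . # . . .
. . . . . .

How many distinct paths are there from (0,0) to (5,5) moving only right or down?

r\c   0   1   2   3   4   5
  0   1   1   1   0   0   0
  1   1   2   3   3   3   3
  2   1   3   0   3   6   9
  3   1   0   0   3   9  18
  4   1   1   0   3  12  30
  5   1   2   2   5  17  47

47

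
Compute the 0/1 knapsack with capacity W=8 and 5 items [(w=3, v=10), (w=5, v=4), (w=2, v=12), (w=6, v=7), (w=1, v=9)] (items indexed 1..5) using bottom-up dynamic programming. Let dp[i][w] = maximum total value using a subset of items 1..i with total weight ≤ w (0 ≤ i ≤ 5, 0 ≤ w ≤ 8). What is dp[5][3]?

21

i\w   0   1   2   3   4   5   6   7   8
  0   0   0   0   0   0   0   0   0   0
  1   0   0   0  10  10  10  10  10  10
  2   0   0   0  10  10  10  10  10  14
  3   0   0  12  12  12  22  22  22  22
  4   0   0  12  12  12  22  22  22  22
  5   0   9  12  21  21  22  31  31  31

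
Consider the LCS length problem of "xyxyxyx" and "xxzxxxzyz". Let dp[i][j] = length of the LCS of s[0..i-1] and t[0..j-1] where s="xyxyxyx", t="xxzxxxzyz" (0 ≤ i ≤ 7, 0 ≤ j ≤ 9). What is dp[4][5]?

2

   ''  x  x  z  x  x  x  z  y  z
''  0  0  0  0  0  0  0  0  0  0
 x  0  1  1  1  1  1  1  1  1  1
 y  0  1  1  1  1  1  1  1  2  2
 x  0  1  2  2  2  2  2  2  2  2
 y  0  1  2  2  2  2  2  2  3  3
 x  0  1  2  2  3  3  3  3  3  3
 y  0  1  2  2  3  3  3  3  4  4
 x  0  1  2  2  3  4  4  4  4  4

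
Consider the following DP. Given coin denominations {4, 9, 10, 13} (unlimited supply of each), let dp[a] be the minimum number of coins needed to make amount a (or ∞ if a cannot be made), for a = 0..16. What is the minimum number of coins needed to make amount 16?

 a  0  1  2  3  4  5  6  7  8  9 10 11 12 13 14 15 16
dp  0  -  -  -  1  -  -  -  2  1  1  -  3  1  2  -  4
(- denotes ∞ / unreachable)

4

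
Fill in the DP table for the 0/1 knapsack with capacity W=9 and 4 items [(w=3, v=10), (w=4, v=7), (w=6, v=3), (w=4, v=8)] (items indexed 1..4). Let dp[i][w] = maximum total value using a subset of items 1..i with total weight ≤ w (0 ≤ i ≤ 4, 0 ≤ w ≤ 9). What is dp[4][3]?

10

i\w   0   1   2   3   4   5   6   7   8   9
  0   0   0   0   0   0   0   0   0   0   0
  1   0   0   0  10  10  10  10  10  10  10
  2   0   0   0  10  10  10  10  17  17  17
  3   0   0   0  10  10  10  10  17  17  17
  4   0   0   0  10  10  10  10  18  18  18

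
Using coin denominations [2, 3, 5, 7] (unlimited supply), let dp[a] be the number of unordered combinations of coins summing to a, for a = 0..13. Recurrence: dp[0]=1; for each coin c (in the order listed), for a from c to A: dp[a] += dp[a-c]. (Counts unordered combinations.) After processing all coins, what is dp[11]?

after  coin     0     1     2     3     4     5     6     7     8     9    10    11    12    13
          2     1     0     1     0     1     0     1     0     1     0     1     0     1     0
          3     1     0     1     1     1     1     2     1     2     2     2     2     3     2
          5     1     0     1     1     1     2     2     2     3     3     4     4     5     5
          7     1     0     1     1     1     2     2     3     3     4     5     5     7     7

5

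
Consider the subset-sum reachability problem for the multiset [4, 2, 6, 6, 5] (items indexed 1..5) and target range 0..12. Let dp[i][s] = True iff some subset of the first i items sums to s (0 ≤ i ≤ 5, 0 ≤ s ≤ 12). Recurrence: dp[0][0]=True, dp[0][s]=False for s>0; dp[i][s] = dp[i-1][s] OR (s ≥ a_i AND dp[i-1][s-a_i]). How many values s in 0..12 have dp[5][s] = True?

11

i\s   0   1   2   3   4   5   6   7   8   9  10  11  12
  0   T   F   F   F   F   F   F   F   F   F   F   F   F
  1   T   F   F   F   T   F   F   F   F   F   F   F   F
  2   T   F   T   F   T   F   T   F   F   F   F   F   F
  3   T   F   T   F   T   F   T   F   T   F   T   F   T
  4   T   F   T   F   T   F   T   F   T   F   T   F   T
  5   T   F   T   F   T   T   T   T   T   T   T   T   T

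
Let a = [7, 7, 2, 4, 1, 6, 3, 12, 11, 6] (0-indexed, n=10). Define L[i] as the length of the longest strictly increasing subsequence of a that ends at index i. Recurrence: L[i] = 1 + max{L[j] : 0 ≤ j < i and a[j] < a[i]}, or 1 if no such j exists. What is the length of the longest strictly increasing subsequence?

   i    0    1    2    3    4    5    6    7    8    9
a[i]    7    7    2    4    1    6    3   12   11    6
L[i]    1    1    1    2    1    3    2    4    4    3

4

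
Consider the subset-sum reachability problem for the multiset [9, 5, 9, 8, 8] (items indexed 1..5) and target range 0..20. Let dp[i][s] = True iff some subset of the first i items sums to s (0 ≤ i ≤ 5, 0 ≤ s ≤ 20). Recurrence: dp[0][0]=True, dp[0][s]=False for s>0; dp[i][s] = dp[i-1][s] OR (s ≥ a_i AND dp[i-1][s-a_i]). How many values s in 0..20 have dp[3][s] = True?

5

i\s   0   1   2   3   4   5   6   7   8   9  10  11  12  13  14  15  16  17  18  19  20
  0   T   F   F   F   F   F   F   F   F   F   F   F   F   F   F   F   F   F   F   F   F
  1   T   F   F   F   F   F   F   F   F   T   F   F   F   F   F   F   F   F   F   F   F
  2   T   F   F   F   F   T   F   F   F   T   F   F   F   F   T   F   F   F   F   F   F
  3   T   F   F   F   F   T   F   F   F   T   F   F   F   F   T   F   F   F   T   F   F
  4   T   F   F   F   F   T   F   F   T   T   F   F   F   T   T   F   F   T   T   F   F
  5   T   F   F   F   F   T   F   F   T   T   F   F   F   T   T   F   T   T   T   F   F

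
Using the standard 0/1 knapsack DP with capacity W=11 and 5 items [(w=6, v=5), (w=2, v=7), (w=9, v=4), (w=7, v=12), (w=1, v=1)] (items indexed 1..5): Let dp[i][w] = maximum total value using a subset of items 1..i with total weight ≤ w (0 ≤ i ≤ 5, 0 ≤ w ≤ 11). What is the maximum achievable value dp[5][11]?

20

i\w   0   1   2   3   4   5   6   7   8   9  10  11
  0   0   0   0   0   0   0   0   0   0   0   0   0
  1   0   0   0   0   0   0   5   5   5   5   5   5
  2   0   0   7   7   7   7   7   7  12  12  12  12
  3   0   0   7   7   7   7   7   7  12  12  12  12
  4   0   0   7   7   7   7   7  12  12  19  19  19
  5   0   1   7   8   8   8   8  12  13  19  20  20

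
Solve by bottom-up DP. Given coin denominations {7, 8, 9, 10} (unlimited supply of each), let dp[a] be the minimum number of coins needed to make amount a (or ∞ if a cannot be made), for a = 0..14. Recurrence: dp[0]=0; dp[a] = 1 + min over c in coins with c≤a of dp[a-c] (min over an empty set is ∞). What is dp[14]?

 a  0  1  2  3  4  5  6  7  8  9 10 11 12 13 14
dp  0  -  -  -  -  -  -  1  1  1  1  -  -  -  2
(- denotes ∞ / unreachable)

2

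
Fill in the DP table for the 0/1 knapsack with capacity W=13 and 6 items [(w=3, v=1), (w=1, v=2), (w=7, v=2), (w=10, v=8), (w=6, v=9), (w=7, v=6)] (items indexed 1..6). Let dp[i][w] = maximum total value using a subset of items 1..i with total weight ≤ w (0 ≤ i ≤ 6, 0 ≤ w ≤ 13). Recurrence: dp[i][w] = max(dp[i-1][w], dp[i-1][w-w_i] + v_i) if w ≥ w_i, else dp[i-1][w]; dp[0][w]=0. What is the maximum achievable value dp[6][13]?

i\w   0   1   2   3   4   5   6   7   8   9  10  11  12  13
  0   0   0   0   0   0   0   0   0   0   0   0   0   0   0
  1   0   0   0   1   1   1   1   1   1   1   1   1   1   1
  2   0   2   2   2   3   3   3   3   3   3   3   3   3   3
  3   0   2   2   2   3   3   3   3   4   4   4   5   5   5
  4   0   2   2   2   3   3   3   3   4   4   8  10  10  10
  5   0   2   2   2   3   3   9  11  11  11  12  12  12  12
  6   0   2   2   2   3   3   9  11  11  11  12  12  12  15

15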